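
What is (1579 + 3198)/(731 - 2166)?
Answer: -4777/1435 ≈ -3.3289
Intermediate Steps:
(1579 + 3198)/(731 - 2166) = 4777/(-1435) = 4777*(-1/1435) = -4777/1435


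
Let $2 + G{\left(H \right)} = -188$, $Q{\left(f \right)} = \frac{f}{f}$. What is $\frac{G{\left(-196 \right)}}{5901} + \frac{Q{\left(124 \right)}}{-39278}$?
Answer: $- \frac{7468721}{231779478} \approx -0.032223$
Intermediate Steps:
$Q{\left(f \right)} = 1$
$G{\left(H \right)} = -190$ ($G{\left(H \right)} = -2 - 188 = -190$)
$\frac{G{\left(-196 \right)}}{5901} + \frac{Q{\left(124 \right)}}{-39278} = - \frac{190}{5901} + 1 \frac{1}{-39278} = \left(-190\right) \frac{1}{5901} + 1 \left(- \frac{1}{39278}\right) = - \frac{190}{5901} - \frac{1}{39278} = - \frac{7468721}{231779478}$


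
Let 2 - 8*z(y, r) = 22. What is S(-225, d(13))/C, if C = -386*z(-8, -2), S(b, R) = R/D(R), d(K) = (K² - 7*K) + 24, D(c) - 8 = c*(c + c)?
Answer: 51/10043720 ≈ 5.0778e-6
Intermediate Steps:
z(y, r) = -5/2 (z(y, r) = ¼ - ⅛*22 = ¼ - 11/4 = -5/2)
D(c) = 8 + 2*c² (D(c) = 8 + c*(c + c) = 8 + c*(2*c) = 8 + 2*c²)
d(K) = 24 + K² - 7*K
S(b, R) = R/(8 + 2*R²)
C = 965 (C = -386*(-5/2) = 965)
S(-225, d(13))/C = ((24 + 13² - 7*13)/(2*(4 + (24 + 13² - 7*13)²)))/965 = ((24 + 169 - 91)/(2*(4 + (24 + 169 - 91)²)))*(1/965) = ((½)*102/(4 + 102²))*(1/965) = ((½)*102/(4 + 10404))*(1/965) = ((½)*102/10408)*(1/965) = ((½)*102*(1/10408))*(1/965) = (51/10408)*(1/965) = 51/10043720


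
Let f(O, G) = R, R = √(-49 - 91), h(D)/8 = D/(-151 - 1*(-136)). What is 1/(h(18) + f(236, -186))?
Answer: -60/1451 - 25*I*√35/2902 ≈ -0.041351 - 0.050966*I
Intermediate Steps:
h(D) = -8*D/15 (h(D) = 8*(D/(-151 - 1*(-136))) = 8*(D/(-151 + 136)) = 8*(D/(-15)) = 8*(D*(-1/15)) = 8*(-D/15) = -8*D/15)
R = 2*I*√35 (R = √(-140) = 2*I*√35 ≈ 11.832*I)
f(O, G) = 2*I*√35
1/(h(18) + f(236, -186)) = 1/(-8/15*18 + 2*I*√35) = 1/(-48/5 + 2*I*√35)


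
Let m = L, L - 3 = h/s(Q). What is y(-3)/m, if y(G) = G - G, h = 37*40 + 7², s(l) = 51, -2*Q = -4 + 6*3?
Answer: 0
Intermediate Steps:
Q = -7 (Q = -(-4 + 6*3)/2 = -(-4 + 18)/2 = -½*14 = -7)
h = 1529 (h = 1480 + 49 = 1529)
y(G) = 0
L = 1682/51 (L = 3 + 1529/51 = 1682/51 ≈ 32.980)
m = 1682/51 ≈ 32.980
y(-3)/m = 0/(1682/51) = 0*(51/1682) = 0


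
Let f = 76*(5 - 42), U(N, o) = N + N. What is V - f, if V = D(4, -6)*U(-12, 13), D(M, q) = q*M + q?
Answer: 3532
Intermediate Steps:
U(N, o) = 2*N
D(M, q) = q + M*q (D(M, q) = M*q + q = q + M*q)
f = -2812 (f = 76*(-37) = -2812)
V = 720 (V = (-6*(1 + 4))*(2*(-12)) = -6*5*(-24) = -30*(-24) = 720)
V - f = 720 - 1*(-2812) = 720 + 2812 = 3532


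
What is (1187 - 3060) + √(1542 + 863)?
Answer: -1873 + √2405 ≈ -1824.0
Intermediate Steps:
(1187 - 3060) + √(1542 + 863) = -1873 + √2405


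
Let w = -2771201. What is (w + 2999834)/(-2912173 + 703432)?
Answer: -76211/736247 ≈ -0.10351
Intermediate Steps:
(w + 2999834)/(-2912173 + 703432) = (-2771201 + 2999834)/(-2912173 + 703432) = 228633/(-2208741) = 228633*(-1/2208741) = -76211/736247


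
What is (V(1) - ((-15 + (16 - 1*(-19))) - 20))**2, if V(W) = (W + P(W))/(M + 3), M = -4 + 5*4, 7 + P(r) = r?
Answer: 25/361 ≈ 0.069252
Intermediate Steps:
P(r) = -7 + r
M = 16 (M = -4 + 20 = 16)
V(W) = -7/19 + 2*W/19 (V(W) = (W + (-7 + W))/(16 + 3) = (-7 + 2*W)/19 = (-7 + 2*W)*(1/19) = -7/19 + 2*W/19)
(V(1) - ((-15 + (16 - 1*(-19))) - 20))**2 = ((-7/19 + (2/19)*1) - ((-15 + (16 - 1*(-19))) - 20))**2 = ((-7/19 + 2/19) - ((-15 + (16 + 19)) - 20))**2 = (-5/19 - ((-15 + 35) - 20))**2 = (-5/19 - (20 - 20))**2 = (-5/19 - 1*0)**2 = (-5/19 + 0)**2 = (-5/19)**2 = 25/361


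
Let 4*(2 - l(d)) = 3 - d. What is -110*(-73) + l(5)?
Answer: 16065/2 ≈ 8032.5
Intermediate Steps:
l(d) = 5/4 + d/4 (l(d) = 2 - (3 - d)/4 = 2 + (-¾ + d/4) = 5/4 + d/4)
-110*(-73) + l(5) = -110*(-73) + (5/4 + (¼)*5) = 8030 + (5/4 + 5/4) = 8030 + 5/2 = 16065/2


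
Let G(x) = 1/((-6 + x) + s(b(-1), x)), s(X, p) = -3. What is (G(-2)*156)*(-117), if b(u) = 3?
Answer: 18252/11 ≈ 1659.3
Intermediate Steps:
G(x) = 1/(-9 + x) (G(x) = 1/((-6 + x) - 3) = 1/(-9 + x))
(G(-2)*156)*(-117) = (156/(-9 - 2))*(-117) = (156/(-11))*(-117) = -1/11*156*(-117) = -156/11*(-117) = 18252/11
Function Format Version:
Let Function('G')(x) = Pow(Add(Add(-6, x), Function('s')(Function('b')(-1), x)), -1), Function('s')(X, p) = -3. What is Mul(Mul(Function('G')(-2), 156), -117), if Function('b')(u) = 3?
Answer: Rational(18252, 11) ≈ 1659.3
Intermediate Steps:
Function('G')(x) = Pow(Add(-9, x), -1) (Function('G')(x) = Pow(Add(Add(-6, x), -3), -1) = Pow(Add(-9, x), -1))
Mul(Mul(Function('G')(-2), 156), -117) = Mul(Mul(Pow(Add(-9, -2), -1), 156), -117) = Mul(Mul(Pow(-11, -1), 156), -117) = Mul(Mul(Rational(-1, 11), 156), -117) = Mul(Rational(-156, 11), -117) = Rational(18252, 11)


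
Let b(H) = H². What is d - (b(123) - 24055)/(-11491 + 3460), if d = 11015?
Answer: 88452539/8031 ≈ 11014.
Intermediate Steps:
d - (b(123) - 24055)/(-11491 + 3460) = 11015 - (123² - 24055)/(-11491 + 3460) = 11015 - (15129 - 24055)/(-8031) = 11015 - (-8926)*(-1)/8031 = 11015 - 1*8926/8031 = 11015 - 8926/8031 = 88452539/8031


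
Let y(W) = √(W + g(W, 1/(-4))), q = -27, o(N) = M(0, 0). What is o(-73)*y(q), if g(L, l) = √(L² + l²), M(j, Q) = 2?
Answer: √(-108 + √11665) ≈ 0.068041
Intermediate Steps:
o(N) = 2
y(W) = √(W + √(1/16 + W²)) (y(W) = √(W + √(W² + (1/(-4))²)) = √(W + √(W² + (-¼)²)) = √(W + √(W² + 1/16)) = √(W + √(1/16 + W²)))
o(-73)*y(q) = 2*(√(√(1 + 16*(-27)²) + 4*(-27))/2) = 2*(√(√(1 + 16*729) - 108)/2) = 2*(√(√(1 + 11664) - 108)/2) = 2*(√(√11665 - 108)/2) = 2*(√(-108 + √11665)/2) = √(-108 + √11665)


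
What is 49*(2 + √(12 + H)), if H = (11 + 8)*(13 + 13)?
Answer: 98 + 49*√506 ≈ 1200.2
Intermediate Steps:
H = 494 (H = 19*26 = 494)
49*(2 + √(12 + H)) = 49*(2 + √(12 + 494)) = 49*(2 + √506) = 98 + 49*√506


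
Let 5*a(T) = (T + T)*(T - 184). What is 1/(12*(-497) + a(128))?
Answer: -5/44156 ≈ -0.00011323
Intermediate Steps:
a(T) = 2*T*(-184 + T)/5 (a(T) = ((T + T)*(T - 184))/5 = ((2*T)*(-184 + T))/5 = (2*T*(-184 + T))/5 = 2*T*(-184 + T)/5)
1/(12*(-497) + a(128)) = 1/(12*(-497) + (2/5)*128*(-184 + 128)) = 1/(-5964 + (2/5)*128*(-56)) = 1/(-5964 - 14336/5) = 1/(-44156/5) = -5/44156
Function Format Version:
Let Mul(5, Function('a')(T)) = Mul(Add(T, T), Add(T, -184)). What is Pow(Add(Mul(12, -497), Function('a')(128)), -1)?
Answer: Rational(-5, 44156) ≈ -0.00011323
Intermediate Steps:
Function('a')(T) = Mul(Rational(2, 5), T, Add(-184, T)) (Function('a')(T) = Mul(Rational(1, 5), Mul(Add(T, T), Add(T, -184))) = Mul(Rational(1, 5), Mul(Mul(2, T), Add(-184, T))) = Mul(Rational(1, 5), Mul(2, T, Add(-184, T))) = Mul(Rational(2, 5), T, Add(-184, T)))
Pow(Add(Mul(12, -497), Function('a')(128)), -1) = Pow(Add(Mul(12, -497), Mul(Rational(2, 5), 128, Add(-184, 128))), -1) = Pow(Add(-5964, Mul(Rational(2, 5), 128, -56)), -1) = Pow(Add(-5964, Rational(-14336, 5)), -1) = Pow(Rational(-44156, 5), -1) = Rational(-5, 44156)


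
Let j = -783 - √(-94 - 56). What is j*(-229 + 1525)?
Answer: -1014768 - 6480*I*√6 ≈ -1.0148e+6 - 15873.0*I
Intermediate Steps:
j = -783 - 5*I*√6 (j = -783 - √(-150) = -783 - 5*I*√6 ≈ -783.0 - 12.247*I)
j*(-229 + 1525) = (-783 - 5*I*√6)*(-229 + 1525) = (-783 - 5*I*√6)*1296 = -1014768 - 6480*I*√6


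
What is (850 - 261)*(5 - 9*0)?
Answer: 2945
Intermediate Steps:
(850 - 261)*(5 - 9*0) = 589*(5 + 0) = 589*5 = 2945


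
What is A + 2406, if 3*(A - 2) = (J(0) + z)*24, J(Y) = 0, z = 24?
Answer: 2600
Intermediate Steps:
A = 194 (A = 2 + ((0 + 24)*24)/3 = 2 + (24*24)/3 = 2 + (⅓)*576 = 2 + 192 = 194)
A + 2406 = 194 + 2406 = 2600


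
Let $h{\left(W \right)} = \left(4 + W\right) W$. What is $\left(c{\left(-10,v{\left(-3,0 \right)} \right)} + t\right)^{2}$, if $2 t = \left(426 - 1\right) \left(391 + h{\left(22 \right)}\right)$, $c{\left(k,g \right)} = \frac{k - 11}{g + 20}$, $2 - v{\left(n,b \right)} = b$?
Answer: $\frac{5067010004004}{121} \approx 4.1876 \cdot 10^{10}$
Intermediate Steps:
$h{\left(W \right)} = W \left(4 + W\right)$
$v{\left(n,b \right)} = 2 - b$
$c{\left(k,g \right)} = \frac{-11 + k}{20 + g}$
$t = \frac{409275}{2}$ ($t = \frac{\left(426 - 1\right) \left(391 + 22 \left(4 + 22\right)\right)}{2} = \frac{425 \left(391 + 22 \cdot 26\right)}{2} = \frac{425 \left(391 + 572\right)}{2} = \frac{425 \cdot 963}{2} = \frac{1}{2} \cdot 409275 = \frac{409275}{2} \approx 2.0464 \cdot 10^{5}$)
$\left(c{\left(-10,v{\left(-3,0 \right)} \right)} + t\right)^{2} = \left(\frac{-11 - 10}{20 + \left(2 - 0\right)} + \frac{409275}{2}\right)^{2} = \left(\frac{1}{20 + \left(2 + 0\right)} \left(-21\right) + \frac{409275}{2}\right)^{2} = \left(\frac{1}{20 + 2} \left(-21\right) + \frac{409275}{2}\right)^{2} = \left(\frac{1}{22} \left(-21\right) + \frac{409275}{2}\right)^{2} = \left(- \frac{21}{22} + \frac{409275}{2}\right)^{2} = \left(\frac{2251002}{11}\right)^{2} = \frac{5067010004004}{121}$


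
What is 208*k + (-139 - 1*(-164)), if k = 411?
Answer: 85513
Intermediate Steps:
208*k + (-139 - 1*(-164)) = 208*411 + (-139 - 1*(-164)) = 85488 + (-139 + 164) = 85488 + 25 = 85513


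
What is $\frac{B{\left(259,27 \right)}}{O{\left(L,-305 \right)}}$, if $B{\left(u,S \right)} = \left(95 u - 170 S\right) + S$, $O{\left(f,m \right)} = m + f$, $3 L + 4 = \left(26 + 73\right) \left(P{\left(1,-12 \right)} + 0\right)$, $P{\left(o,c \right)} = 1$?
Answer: $- \frac{30063}{410} \approx -73.324$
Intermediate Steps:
$L = \frac{95}{3}$ ($L = - \frac{4}{3} + \frac{\left(26 + 73\right) \left(1 + 0\right)}{3} = - \frac{4}{3} + \frac{99 \cdot 1}{3} = - \frac{4}{3} + \frac{1}{3} \cdot 99 = - \frac{4}{3} + 33 = \frac{95}{3} \approx 31.667$)
$O{\left(f,m \right)} = f + m$
$B{\left(u,S \right)} = - 169 S + 95 u$ ($B{\left(u,S \right)} = \left(- 170 S + 95 u\right) + S = - 169 S + 95 u$)
$\frac{B{\left(259,27 \right)}}{O{\left(L,-305 \right)}} = \frac{\left(-169\right) 27 + 95 \cdot 259}{\frac{95}{3} - 305} = \frac{-4563 + 24605}{- \frac{820}{3}} = 20042 \left(- \frac{3}{820}\right) = - \frac{30063}{410}$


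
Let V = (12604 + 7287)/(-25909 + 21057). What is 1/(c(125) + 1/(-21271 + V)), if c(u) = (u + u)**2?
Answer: 103226783/6451673932648 ≈ 1.6000e-5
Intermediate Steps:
c(u) = 4*u**2 (c(u) = (2*u)**2 = 4*u**2)
V = -19891/4852 (V = 19891/(-4852) = 19891*(-1/4852) = -19891/4852 ≈ -4.0995)
1/(c(125) + 1/(-21271 + V)) = 1/(4*125**2 + 1/(-21271 - 19891/4852)) = 1/(4*15625 + 1/(-103226783/4852)) = 1/(62500 - 4852/103226783) = 1/(6451673932648/103226783) = 103226783/6451673932648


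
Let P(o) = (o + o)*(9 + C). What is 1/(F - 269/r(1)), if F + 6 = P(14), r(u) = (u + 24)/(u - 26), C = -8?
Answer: 1/291 ≈ 0.0034364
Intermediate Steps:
r(u) = (24 + u)/(-26 + u)
P(o) = 2*o (P(o) = (o + o)*(9 - 8) = (2*o)*1 = 2*o)
F = 22 (F = -6 + 2*14 = -6 + 28 = 22)
1/(F - 269/r(1)) = 1/(22 - 269*(-26 + 1)/(24 + 1)) = 1/(22 - 269/(25/(-25))) = 1/(22 - 269/((-1/25*25))) = 1/(22 - 269/(-1)) = 1/(22 - 269*(-1)) = 1/(22 + 269) = 1/291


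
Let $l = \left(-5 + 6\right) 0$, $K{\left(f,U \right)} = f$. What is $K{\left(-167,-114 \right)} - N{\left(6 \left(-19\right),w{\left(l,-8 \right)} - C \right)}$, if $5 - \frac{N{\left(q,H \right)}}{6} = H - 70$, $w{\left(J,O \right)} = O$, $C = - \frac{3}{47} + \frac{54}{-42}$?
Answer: $- \frac{216121}{329} \approx -656.9$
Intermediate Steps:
$C = - \frac{444}{329}$ ($C = \left(-3\right) \frac{1}{47} + 54 \left(- \frac{1}{42}\right) = - \frac{3}{47} - \frac{9}{7} = - \frac{444}{329} \approx -1.3495$)
$l = 0$ ($l = 1 \cdot 0 = 0$)
$N{\left(q,H \right)} = 450 - 6 H$ ($N{\left(q,H \right)} = 30 - 6 \left(H - 70\right) = 30 - 6 \left(-70 + H\right) = 30 - \left(-420 + 6 H\right) = 450 - 6 H$)
$K{\left(-167,-114 \right)} - N{\left(6 \left(-19\right),w{\left(l,-8 \right)} - C \right)} = -167 - \left(450 - 6 \left(-8 - - \frac{444}{329}\right)\right) = -167 - \left(450 - 6 \left(-8 + \frac{444}{329}\right)\right) = -167 - \left(450 - - \frac{13128}{329}\right) = -167 - \left(450 + \frac{13128}{329}\right) = -167 - \frac{161178}{329} = - \frac{216121}{329}$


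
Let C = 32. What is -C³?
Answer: -32768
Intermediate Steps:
-C³ = -1*32³ = -1*32768 = -32768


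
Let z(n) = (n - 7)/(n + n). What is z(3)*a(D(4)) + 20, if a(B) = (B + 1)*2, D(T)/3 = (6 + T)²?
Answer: -1144/3 ≈ -381.33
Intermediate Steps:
D(T) = 3*(6 + T)²
z(n) = (-7 + n)/(2*n) (z(n) = (-7 + n)/((2*n)) = (-7 + n)*(1/(2*n)) = (-7 + n)/(2*n))
a(B) = 2 + 2*B (a(B) = (1 + B)*2 = 2 + 2*B)
z(3)*a(D(4)) + 20 = ((½)*(-7 + 3)/3)*(2 + 2*(3*(6 + 4)²)) + 20 = ((½)*(⅓)*(-4))*(2 + 2*(3*10²)) + 20 = -2*(2 + 2*(3*100))/3 + 20 = -2*(2 + 2*300)/3 + 20 = -2*(2 + 600)/3 + 20 = -⅔*602 + 20 = -1204/3 + 20 = -1144/3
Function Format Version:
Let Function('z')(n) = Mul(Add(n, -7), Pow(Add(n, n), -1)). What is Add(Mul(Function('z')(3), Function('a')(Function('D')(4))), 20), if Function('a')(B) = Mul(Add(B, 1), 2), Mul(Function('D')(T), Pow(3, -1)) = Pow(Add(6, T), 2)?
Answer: Rational(-1144, 3) ≈ -381.33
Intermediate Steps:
Function('D')(T) = Mul(3, Pow(Add(6, T), 2))
Function('z')(n) = Mul(Rational(1, 2), Pow(n, -1), Add(-7, n)) (Function('z')(n) = Mul(Add(-7, n), Pow(Mul(2, n), -1)) = Mul(Add(-7, n), Mul(Rational(1, 2), Pow(n, -1))) = Mul(Rational(1, 2), Pow(n, -1), Add(-7, n)))
Function('a')(B) = Add(2, Mul(2, B)) (Function('a')(B) = Mul(Add(1, B), 2) = Add(2, Mul(2, B)))
Add(Mul(Function('z')(3), Function('a')(Function('D')(4))), 20) = Add(Mul(Mul(Rational(1, 2), Pow(3, -1), Add(-7, 3)), Add(2, Mul(2, Mul(3, Pow(Add(6, 4), 2))))), 20) = Add(Mul(Mul(Rational(1, 2), Rational(1, 3), -4), Add(2, Mul(2, Mul(3, Pow(10, 2))))), 20) = Add(Mul(Rational(-2, 3), Add(2, Mul(2, Mul(3, 100)))), 20) = Add(Mul(Rational(-2, 3), Add(2, Mul(2, 300))), 20) = Add(Mul(Rational(-2, 3), Add(2, 600)), 20) = Add(Mul(Rational(-2, 3), 602), 20) = Add(Rational(-1204, 3), 20) = Rational(-1144, 3)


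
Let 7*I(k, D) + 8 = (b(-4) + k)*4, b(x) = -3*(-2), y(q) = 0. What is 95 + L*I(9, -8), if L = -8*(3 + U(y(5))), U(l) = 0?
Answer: -583/7 ≈ -83.286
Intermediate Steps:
b(x) = 6
I(k, D) = 16/7 + 4*k/7 (I(k, D) = -8/7 + ((6 + k)*4)/7 = -8/7 + (24 + 4*k)/7 = -8/7 + (24/7 + 4*k/7) = 16/7 + 4*k/7)
L = -24 (L = -8*(3 + 0) = -8*3 = -24)
95 + L*I(9, -8) = 95 - 24*(16/7 + (4/7)*9) = 95 - 24*(16/7 + 36/7) = 95 - 24*52/7 = 95 - 1248/7 = -583/7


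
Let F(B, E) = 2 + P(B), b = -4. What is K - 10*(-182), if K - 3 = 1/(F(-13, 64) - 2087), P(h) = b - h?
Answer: 3784547/2076 ≈ 1823.0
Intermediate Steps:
P(h) = -4 - h
F(B, E) = -2 - B (F(B, E) = 2 + (-4 - B) = -2 - B)
K = 6227/2076 (K = 3 + 1/((-2 - 1*(-13)) - 2087) = 3 + 1/((-2 + 13) - 2087) = 3 + 1/(11 - 2087) = 3 + 1/(-2076) = 3 - 1/2076 = 6227/2076 ≈ 2.9995)
K - 10*(-182) = 6227/2076 - 10*(-182) = 6227/2076 + 1820 = 3784547/2076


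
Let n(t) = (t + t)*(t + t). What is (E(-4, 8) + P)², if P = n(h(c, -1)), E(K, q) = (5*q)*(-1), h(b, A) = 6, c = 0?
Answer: 10816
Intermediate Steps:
n(t) = 4*t² (n(t) = (2*t)*(2*t) = 4*t²)
E(K, q) = -5*q
P = 144 (P = 4*6² = 4*36 = 144)
(E(-4, 8) + P)² = (-5*8 + 144)² = (-40 + 144)² = 104² = 10816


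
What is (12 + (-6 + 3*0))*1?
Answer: 6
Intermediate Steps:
(12 + (-6 + 3*0))*1 = (12 + (-6 + 0))*1 = (12 - 6)*1 = 6*1 = 6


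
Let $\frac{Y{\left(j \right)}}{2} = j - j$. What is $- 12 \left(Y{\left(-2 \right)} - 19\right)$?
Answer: $228$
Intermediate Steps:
$Y{\left(j \right)} = 0$ ($Y{\left(j \right)} = 2 \left(j - j\right) = 2 \cdot 0 = 0$)
$- 12 \left(Y{\left(-2 \right)} - 19\right) = - 12 \left(0 - 19\right) = \left(-12\right) \left(-19\right) = 228$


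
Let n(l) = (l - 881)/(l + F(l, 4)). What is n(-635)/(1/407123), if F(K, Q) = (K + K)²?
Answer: -617198468/1612265 ≈ -382.81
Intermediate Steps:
F(K, Q) = 4*K² (F(K, Q) = (2*K)² = 4*K²)
n(l) = (-881 + l)/(l + 4*l²) (n(l) = (l - 881)/(l + 4*l²) = (-881 + l)/(l + 4*l²))
n(-635)/(1/407123) = ((-881 - 635)/((-635)*(1 + 4*(-635))))/(1/407123) = (-1/635*(-1516)/(1 - 2540))/(1/407123) = -1/635*(-1516)/(-2539)*407123 = -1/635*(-1/2539)*(-1516)*407123 = -1516/1612265*407123 = -617198468/1612265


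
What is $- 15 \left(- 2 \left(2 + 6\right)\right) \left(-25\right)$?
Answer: $-6000$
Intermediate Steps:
$- 15 \left(- 2 \left(2 + 6\right)\right) \left(-25\right) = - 15 \left(\left(-2\right) 8\right) \left(-25\right) = \left(-15\right) \left(-16\right) \left(-25\right) = 240 \left(-25\right) = -6000$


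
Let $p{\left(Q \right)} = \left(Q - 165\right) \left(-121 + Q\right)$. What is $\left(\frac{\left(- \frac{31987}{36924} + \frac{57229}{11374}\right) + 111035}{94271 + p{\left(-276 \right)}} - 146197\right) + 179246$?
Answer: $\frac{1869258938654386285}{56559521374224} \approx 33049.0$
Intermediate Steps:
$p{\left(Q \right)} = \left(-165 + Q\right) \left(-121 + Q\right)$
$\left(\frac{\left(- \frac{31987}{36924} + \frac{57229}{11374}\right) + 111035}{94271 + p{\left(-276 \right)}} - 146197\right) + 179246 = \left(\frac{\left(- \frac{31987}{36924} + \frac{57229}{11374}\right) + 111035}{94271 + \left(19965 + \left(-276\right)^{2} - -78936\right)} - 146197\right) + 179246 = \left(\frac{\left(\left(-31987\right) \frac{1}{36924} + 57229 \cdot \frac{1}{11374}\right) + 111035}{94271 + \left(19965 + 76176 + 78936\right)} - 146197\right) + 179246 = \left(\frac{\left(- \frac{31987}{36924} + \frac{57229}{11374}\right) + 111035}{94271 + 175077} - 146197\right) + 179246 = \left(\frac{\frac{874651729}{209986788} + 111035}{269348} - 146197\right) + 179246 = \left(\frac{23316757657309}{209986788} \cdot \frac{1}{269348} - 146197\right) + 179246 = \left(\frac{23316757657309}{56559521374224} - 146197\right) + 179246 = - \frac{8268809029589768819}{56559521374224} + 179246 = \frac{1869258938654386285}{56559521374224}$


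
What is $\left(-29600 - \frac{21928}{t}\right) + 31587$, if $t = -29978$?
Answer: $\frac{29794107}{14989} \approx 1987.7$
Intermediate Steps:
$\left(-29600 - \frac{21928}{t}\right) + 31587 = \left(-29600 - \frac{21928}{-29978}\right) + 31587 = \left(-29600 - - \frac{10964}{14989}\right) + 31587 = \left(-29600 + \frac{10964}{14989}\right) + 31587 = - \frac{443663436}{14989} + 31587 = \frac{29794107}{14989}$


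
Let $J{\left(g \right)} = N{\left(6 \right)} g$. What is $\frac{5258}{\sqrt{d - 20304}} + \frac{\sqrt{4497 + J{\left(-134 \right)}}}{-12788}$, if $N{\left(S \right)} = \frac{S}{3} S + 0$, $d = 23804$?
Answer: $- \frac{3 \sqrt{321}}{12788} + \frac{2629 \sqrt{35}}{175} \approx 88.872$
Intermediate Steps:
$N{\left(S \right)} = \frac{S^{2}}{3}$ ($N{\left(S \right)} = S \frac{1}{3} S + 0 = \frac{S}{3} S + 0 = \frac{S^{2}}{3} + 0 = \frac{S^{2}}{3}$)
$J{\left(g \right)} = 12 g$ ($J{\left(g \right)} = \frac{6^{2}}{3} g = \frac{1}{3} \cdot 36 g = 12 g$)
$\frac{5258}{\sqrt{d - 20304}} + \frac{\sqrt{4497 + J{\left(-134 \right)}}}{-12788} = \frac{5258}{\sqrt{23804 - 20304}} + \frac{\sqrt{4497 + 12 \left(-134\right)}}{-12788} = \frac{5258}{\sqrt{3500}} + \sqrt{4497 - 1608} \left(- \frac{1}{12788}\right) = \frac{5258}{10 \sqrt{35}} + \sqrt{2889} \left(- \frac{1}{12788}\right) = 5258 \frac{\sqrt{35}}{350} + 3 \sqrt{321} \left(- \frac{1}{12788}\right) = \frac{2629 \sqrt{35}}{175} - \frac{3 \sqrt{321}}{12788} = - \frac{3 \sqrt{321}}{12788} + \frac{2629 \sqrt{35}}{175}$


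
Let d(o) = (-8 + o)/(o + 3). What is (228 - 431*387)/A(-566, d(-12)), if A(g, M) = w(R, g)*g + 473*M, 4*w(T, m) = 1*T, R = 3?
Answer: -2998242/11279 ≈ -265.83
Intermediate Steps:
d(o) = (-8 + o)/(3 + o)
w(T, m) = T/4 (w(T, m) = (1*T)/4 = T/4)
A(g, M) = 473*M + 3*g/4 (A(g, M) = ((¼)*3)*g + 473*M = 3*g/4 + 473*M = 473*M + 3*g/4)
(228 - 431*387)/A(-566, d(-12)) = (228 - 431*387)/(473*((-8 - 12)/(3 - 12)) + (¾)*(-566)) = (228 - 166797)/(473*(-20/(-9)) - 849/2) = -166569/(473*(-⅑*(-20)) - 849/2) = -166569/(473*(20/9) - 849/2) = -166569/(9460/9 - 849/2) = -166569/11279/18 = -166569*18/11279 = -2998242/11279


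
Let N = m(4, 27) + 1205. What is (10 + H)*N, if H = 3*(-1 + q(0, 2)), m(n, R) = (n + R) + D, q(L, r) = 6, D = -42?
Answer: 29850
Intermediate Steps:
m(n, R) = -42 + R + n (m(n, R) = (n + R) - 42 = (R + n) - 42 = -42 + R + n)
H = 15 (H = 3*(-1 + 6) = 3*5 = 15)
N = 1194 (N = (-42 + 27 + 4) + 1205 = -11 + 1205 = 1194)
(10 + H)*N = (10 + 15)*1194 = 25*1194 = 29850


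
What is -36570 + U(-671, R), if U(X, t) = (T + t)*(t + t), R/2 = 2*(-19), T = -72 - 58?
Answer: -5258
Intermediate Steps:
T = -130
R = -76 (R = 2*(2*(-19)) = 2*(-38) = -76)
U(X, t) = 2*t*(-130 + t) (U(X, t) = (-130 + t)*(t + t) = (-130 + t)*(2*t) = 2*t*(-130 + t))
-36570 + U(-671, R) = -36570 + 2*(-76)*(-130 - 76) = -36570 + 2*(-76)*(-206) = -36570 + 31312 = -5258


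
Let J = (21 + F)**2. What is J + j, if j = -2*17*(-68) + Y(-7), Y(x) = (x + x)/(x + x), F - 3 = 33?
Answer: 5562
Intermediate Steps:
F = 36 (F = 3 + 33 = 36)
Y(x) = 1 (Y(x) = (2*x)/((2*x)) = (2*x)*(1/(2*x)) = 1)
J = 3249 (J = (21 + 36)**2 = 57**2 = 3249)
j = 2313 (j = -2*17*(-68) + 1 = -34*(-68) + 1 = 2312 + 1 = 2313)
J + j = 3249 + 2313 = 5562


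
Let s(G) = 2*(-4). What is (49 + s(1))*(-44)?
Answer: -1804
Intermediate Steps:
s(G) = -8
(49 + s(1))*(-44) = (49 - 8)*(-44) = 41*(-44) = -1804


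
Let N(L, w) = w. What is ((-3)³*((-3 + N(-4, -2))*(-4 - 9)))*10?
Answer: -17550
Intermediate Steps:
((-3)³*((-3 + N(-4, -2))*(-4 - 9)))*10 = ((-3)³*((-3 - 2)*(-4 - 9)))*10 = -(-135)*(-13)*10 = -27*65*10 = -1755*10 = -17550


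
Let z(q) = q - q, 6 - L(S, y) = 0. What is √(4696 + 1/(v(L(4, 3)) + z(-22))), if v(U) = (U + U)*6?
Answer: √676226/12 ≈ 68.527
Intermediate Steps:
L(S, y) = 6 (L(S, y) = 6 - 1*0 = 6 + 0 = 6)
z(q) = 0
v(U) = 12*U (v(U) = (2*U)*6 = 12*U)
√(4696 + 1/(v(L(4, 3)) + z(-22))) = √(4696 + 1/(12*6 + 0)) = √(4696 + 1/(72 + 0)) = √(4696 + 1/72) = √(338113/72) = √676226/12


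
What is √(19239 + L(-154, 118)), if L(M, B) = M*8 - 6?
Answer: √18001 ≈ 134.17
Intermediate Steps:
L(M, B) = -6 + 8*M (L(M, B) = 8*M - 6 = -6 + 8*M)
√(19239 + L(-154, 118)) = √(19239 + (-6 + 8*(-154))) = √(19239 + (-6 - 1232)) = √(19239 - 1238) = √18001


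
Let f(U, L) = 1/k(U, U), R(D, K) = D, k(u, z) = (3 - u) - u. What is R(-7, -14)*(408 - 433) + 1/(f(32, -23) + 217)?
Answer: 2316361/13236 ≈ 175.00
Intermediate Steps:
k(u, z) = 3 - 2*u
f(U, L) = 1/(3 - 2*U)
R(-7, -14)*(408 - 433) + 1/(f(32, -23) + 217) = -7*(408 - 433) + 1/(-1/(-3 + 2*32) + 217) = -7*(-25) + 1/(-1/(-3 + 64) + 217) = 175 + 1/(-1/61 + 217) = 175 + 1/(13236/61) = 175 + 61/13236 = 2316361/13236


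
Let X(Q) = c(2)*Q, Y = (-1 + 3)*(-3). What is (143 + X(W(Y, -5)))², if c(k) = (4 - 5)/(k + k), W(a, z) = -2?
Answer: 82369/4 ≈ 20592.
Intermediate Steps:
Y = -6 (Y = 2*(-3) = -6)
c(k) = -1/(2*k)
X(Q) = -Q/4 (X(Q) = (-½/2)*Q = (-½*½)*Q = -Q/4)
(143 + X(W(Y, -5)))² = (143 - ¼*(-2))² = (143 + ½)² = (287/2)² = 82369/4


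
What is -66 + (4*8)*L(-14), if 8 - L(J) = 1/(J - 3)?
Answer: 3262/17 ≈ 191.88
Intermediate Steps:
L(J) = 8 - 1/(-3 + J) (L(J) = 8 - 1/(J - 3) = 8 - 1/(-3 + J))
-66 + (4*8)*L(-14) = -66 + (4*8)*((-25 + 8*(-14))/(-3 - 14)) = -66 + 32*((-25 - 112)/(-17)) = -66 + 32*(-1/17*(-137)) = -66 + 32*(137/17) = -66 + 4384/17 = 3262/17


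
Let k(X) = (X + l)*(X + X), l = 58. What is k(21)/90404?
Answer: 1659/45202 ≈ 0.036702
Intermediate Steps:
k(X) = 2*X*(58 + X) (k(X) = (X + 58)*(X + X) = (58 + X)*(2*X) = 2*X*(58 + X))
k(21)/90404 = (2*21*(58 + 21))/90404 = (2*21*79)*(1/90404) = 3318*(1/90404) = 1659/45202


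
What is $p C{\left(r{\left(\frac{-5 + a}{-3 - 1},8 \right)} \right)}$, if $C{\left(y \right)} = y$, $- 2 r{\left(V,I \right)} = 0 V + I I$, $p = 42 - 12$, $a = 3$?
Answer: $-960$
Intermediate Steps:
$p = 30$ ($p = 42 - 12 = 30$)
$r{\left(V,I \right)} = - \frac{I^{2}}{2}$ ($r{\left(V,I \right)} = - \frac{0 V + I I}{2} = - \frac{0 + I^{2}}{2} = - \frac{I^{2}}{2}$)
$p C{\left(r{\left(\frac{-5 + a}{-3 - 1},8 \right)} \right)} = 30 \left(- \frac{8^{2}}{2}\right) = 30 \left(\left(- \frac{1}{2}\right) 64\right) = 30 \left(-32\right) = -960$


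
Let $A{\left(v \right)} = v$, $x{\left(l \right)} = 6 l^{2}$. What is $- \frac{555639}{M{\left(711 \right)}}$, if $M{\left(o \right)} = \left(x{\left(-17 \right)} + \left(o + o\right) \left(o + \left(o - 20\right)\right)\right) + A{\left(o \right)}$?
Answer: $- \frac{185213}{665363} \approx -0.27836$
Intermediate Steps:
$M{\left(o \right)} = 1734 + o + 2 o \left(-20 + 2 o\right)$ ($M{\left(o \right)} = \left(6 \left(-17\right)^{2} + \left(o + o\right) \left(o + \left(o - 20\right)\right)\right) + o = \left(6 \cdot 289 + 2 o \left(o + \left(-20 + o\right)\right)\right) + o = \left(1734 + 2 o \left(-20 + 2 o\right)\right) + o = 1734 + o + 2 o \left(-20 + 2 o\right)$)
$- \frac{555639}{M{\left(711 \right)}} = - \frac{555639}{1734 - 27729 + 4 \cdot 711^{2}} = - \frac{555639}{1734 - 27729 + 4 \cdot 505521} = - \frac{555639}{1734 - 27729 + 2022084} = - \frac{555639}{1996089} = \left(-555639\right) \frac{1}{1996089} = - \frac{185213}{665363}$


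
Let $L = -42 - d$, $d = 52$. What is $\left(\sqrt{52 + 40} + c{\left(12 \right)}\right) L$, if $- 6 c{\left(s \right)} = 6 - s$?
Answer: $-94 - 188 \sqrt{23} \approx -995.62$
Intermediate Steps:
$c{\left(s \right)} = -1 + \frac{s}{6}$ ($c{\left(s \right)} = - \frac{6 - s}{6} = -1 + \frac{s}{6}$)
$L = -94$ ($L = -42 - 52 = -94$)
$\left(\sqrt{52 + 40} + c{\left(12 \right)}\right) L = \left(\sqrt{52 + 40} + \left(-1 + \frac{1}{6} \cdot 12\right)\right) \left(-94\right) = \left(\sqrt{92} + \left(-1 + 2\right)\right) \left(-94\right) = \left(2 \sqrt{23} + 1\right) \left(-94\right) = \left(1 + 2 \sqrt{23}\right) \left(-94\right) = -94 - 188 \sqrt{23}$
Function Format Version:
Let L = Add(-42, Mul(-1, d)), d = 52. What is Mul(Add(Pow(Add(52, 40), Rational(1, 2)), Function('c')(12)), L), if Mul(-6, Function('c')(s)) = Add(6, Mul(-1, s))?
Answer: Add(-94, Mul(-188, Pow(23, Rational(1, 2)))) ≈ -995.62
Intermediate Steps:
Function('c')(s) = Add(-1, Mul(Rational(1, 6), s)) (Function('c')(s) = Mul(Rational(-1, 6), Add(6, Mul(-1, s))) = Add(-1, Mul(Rational(1, 6), s)))
L = -94 (L = Add(-42, Mul(-1, 52)) = Add(-42, -52) = -94)
Mul(Add(Pow(Add(52, 40), Rational(1, 2)), Function('c')(12)), L) = Mul(Add(Pow(Add(52, 40), Rational(1, 2)), Add(-1, Mul(Rational(1, 6), 12))), -94) = Mul(Add(Pow(92, Rational(1, 2)), Add(-1, 2)), -94) = Mul(Add(Mul(2, Pow(23, Rational(1, 2))), 1), -94) = Mul(Add(1, Mul(2, Pow(23, Rational(1, 2)))), -94) = Add(-94, Mul(-188, Pow(23, Rational(1, 2))))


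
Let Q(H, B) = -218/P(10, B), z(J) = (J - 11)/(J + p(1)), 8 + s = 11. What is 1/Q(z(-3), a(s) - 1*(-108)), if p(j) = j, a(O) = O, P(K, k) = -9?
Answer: 9/218 ≈ 0.041284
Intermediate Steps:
s = 3 (s = -8 + 11 = 3)
z(J) = (-11 + J)/(1 + J) (z(J) = (J - 11)/(J + 1) = (-11 + J)/(1 + J))
Q(H, B) = 218/9 (Q(H, B) = -218/(-9) = -218*(-1/9) = 218/9)
1/Q(z(-3), a(s) - 1*(-108)) = 1/(218/9) = 9/218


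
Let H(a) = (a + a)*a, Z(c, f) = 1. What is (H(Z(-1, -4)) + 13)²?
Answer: 225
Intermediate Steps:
H(a) = 2*a² (H(a) = (2*a)*a = 2*a²)
(H(Z(-1, -4)) + 13)² = (2*1² + 13)² = (2*1 + 13)² = (2 + 13)² = 15² = 225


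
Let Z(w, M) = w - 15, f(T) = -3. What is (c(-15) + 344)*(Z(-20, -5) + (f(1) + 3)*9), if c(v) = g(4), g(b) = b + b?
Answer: -12320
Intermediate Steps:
g(b) = 2*b
c(v) = 8 (c(v) = 2*4 = 8)
Z(w, M) = -15 + w
(c(-15) + 344)*(Z(-20, -5) + (f(1) + 3)*9) = (8 + 344)*((-15 - 20) + (-3 + 3)*9) = 352*(-35 + 0*9) = 352*(-35 + 0) = 352*(-35) = -12320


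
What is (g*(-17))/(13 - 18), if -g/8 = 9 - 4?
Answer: -136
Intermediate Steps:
g = -40 (g = -8*(9 - 4) = -8*5 = -40)
(g*(-17))/(13 - 18) = (-40*(-17))/(13 - 18) = 680/(-5) = 680*(-1/5) = -136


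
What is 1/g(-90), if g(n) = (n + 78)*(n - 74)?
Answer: 1/1968 ≈ 0.00050813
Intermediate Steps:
g(n) = (-74 + n)*(78 + n) (g(n) = (78 + n)*(-74 + n) = (-74 + n)*(78 + n))
1/g(-90) = 1/(-5772 + (-90)² + 4*(-90)) = 1/(-5772 + 8100 - 360) = 1/1968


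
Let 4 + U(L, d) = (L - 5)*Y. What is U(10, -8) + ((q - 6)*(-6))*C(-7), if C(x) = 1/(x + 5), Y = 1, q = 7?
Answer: 4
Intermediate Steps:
C(x) = 1/(5 + x)
U(L, d) = -9 + L (U(L, d) = -4 + (L - 5)*1 = -4 + (-5 + L)*1 = -4 + (-5 + L) = -9 + L)
U(10, -8) + ((q - 6)*(-6))*C(-7) = (-9 + 10) + ((7 - 6)*(-6))/(5 - 7) = 1 + (1*(-6))/(-2) = 1 - 6*(-1/2) = 1 + 3 = 4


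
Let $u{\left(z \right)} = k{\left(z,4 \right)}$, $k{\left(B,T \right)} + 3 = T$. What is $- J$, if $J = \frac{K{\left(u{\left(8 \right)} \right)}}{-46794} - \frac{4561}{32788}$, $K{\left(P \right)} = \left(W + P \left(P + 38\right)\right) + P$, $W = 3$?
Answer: $\frac{107418659}{767140836} \approx 0.14002$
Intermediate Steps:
$k{\left(B,T \right)} = -3 + T$
$u{\left(z \right)} = 1$ ($u{\left(z \right)} = -3 + 4 = 1$)
$K{\left(P \right)} = 3 + P + P \left(38 + P\right)$ ($K{\left(P \right)} = \left(3 + P \left(P + 38\right)\right) + P = \left(3 + P \left(38 + P\right)\right) + P = 3 + P + P \left(38 + P\right)$)
$J = - \frac{107418659}{767140836}$ ($J = \frac{3 + 1^{2} + 39 \cdot 1}{-46794} - \frac{4561}{32788} = \left(3 + 1 + 39\right) \left(- \frac{1}{46794}\right) - \frac{4561}{32788} = 43 \left(- \frac{1}{46794}\right) - \frac{4561}{32788} = - \frac{43}{46794} - \frac{4561}{32788} = - \frac{107418659}{767140836} \approx -0.14002$)
$- J = \left(-1\right) \left(- \frac{107418659}{767140836}\right) = \frac{107418659}{767140836}$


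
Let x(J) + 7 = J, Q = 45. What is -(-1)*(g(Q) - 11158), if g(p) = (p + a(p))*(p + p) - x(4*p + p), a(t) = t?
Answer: -3276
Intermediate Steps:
x(J) = -7 + J
g(p) = 7 - 5*p + 4*p² (g(p) = (p + p)*(p + p) - (-7 + (4*p + p)) = (2*p)*(2*p) - (-7 + 5*p) = 4*p² + (7 - 5*p) = 7 - 5*p + 4*p²)
-(-1)*(g(Q) - 11158) = -(-1)*((7 - 5*45 + 4*45²) - 11158) = -(-1)*((7 - 225 + 4*2025) - 11158) = -(-1)*((7 - 225 + 8100) - 11158) = -(-1)*(7882 - 11158) = -(-1)*(-3276) = -1*3276 = -3276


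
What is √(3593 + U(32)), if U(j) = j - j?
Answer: √3593 ≈ 59.942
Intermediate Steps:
U(j) = 0
√(3593 + U(32)) = √(3593 + 0) = √3593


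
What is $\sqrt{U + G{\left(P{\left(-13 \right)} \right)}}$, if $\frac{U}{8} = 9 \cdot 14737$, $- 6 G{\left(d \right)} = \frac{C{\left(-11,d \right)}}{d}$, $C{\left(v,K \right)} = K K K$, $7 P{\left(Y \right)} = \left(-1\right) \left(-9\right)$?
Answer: $\frac{57 \sqrt{64010}}{14} \approx 1030.1$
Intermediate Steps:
$P{\left(Y \right)} = \frac{9}{7}$ ($P{\left(Y \right)} = \frac{\left(-1\right) \left(-9\right)}{7} = \frac{1}{7} \cdot 9 = \frac{9}{7}$)
$C{\left(v,K \right)} = K^{3}$ ($C{\left(v,K \right)} = K^{2} K = K^{3}$)
$G{\left(d \right)} = - \frac{d^{2}}{6}$ ($G{\left(d \right)} = - \frac{d^{3} \frac{1}{d}}{6} = - \frac{d^{2}}{6}$)
$U = 1061064$ ($U = 8 \cdot 9 \cdot 14737 = 8 \cdot 132633 = 1061064$)
$\sqrt{U + G{\left(P{\left(-13 \right)} \right)}} = \sqrt{1061064 - \frac{\left(\frac{9}{7}\right)^{2}}{6}} = \sqrt{1061064 - \frac{27}{98}} = \sqrt{\frac{103984245}{98}} = \frac{57 \sqrt{64010}}{14}$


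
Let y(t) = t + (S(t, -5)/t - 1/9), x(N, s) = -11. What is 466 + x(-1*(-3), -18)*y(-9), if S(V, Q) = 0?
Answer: 5096/9 ≈ 566.22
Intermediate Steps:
y(t) = -⅑ + t (y(t) = t + (0/t - 1/9) = t + (0 - 1*⅑) = t + (0 - ⅑) = t - ⅑ = -⅑ + t)
466 + x(-1*(-3), -18)*y(-9) = 466 - 11*(-⅑ - 9) = 466 - 11*(-82/9) = 466 + 902/9 = 5096/9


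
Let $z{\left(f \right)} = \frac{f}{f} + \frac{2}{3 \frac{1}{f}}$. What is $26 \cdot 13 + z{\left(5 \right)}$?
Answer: $\frac{1027}{3} \approx 342.33$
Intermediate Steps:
$z{\left(f \right)} = 1 + \frac{2 f}{3}$ ($z{\left(f \right)} = 1 + 2 \frac{f}{3} = 1 + \frac{2 f}{3}$)
$26 \cdot 13 + z{\left(5 \right)} = 26 \cdot 13 + \left(1 + \frac{2}{3} \cdot 5\right) = 338 + \left(1 + \frac{10}{3}\right) = 338 + \frac{13}{3} = \frac{1027}{3}$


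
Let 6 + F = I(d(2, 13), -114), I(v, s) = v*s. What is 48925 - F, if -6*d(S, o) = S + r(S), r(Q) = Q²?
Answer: 48817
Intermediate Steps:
d(S, o) = -S/6 - S²/6 (d(S, o) = -(S + S²)/6 = -S/6 - S²/6)
I(v, s) = s*v
F = 108 (F = -6 - 19*2*(-1 - 1*2) = -6 - 19*2*(-1 - 2) = -6 - 19*2*(-3) = -6 - 114*(-1) = -6 + 114 = 108)
48925 - F = 48925 - 1*108 = 48925 - 108 = 48817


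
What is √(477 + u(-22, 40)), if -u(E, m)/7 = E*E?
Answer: I*√2911 ≈ 53.954*I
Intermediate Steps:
u(E, m) = -7*E² (u(E, m) = -7*E*E = -7*E²)
√(477 + u(-22, 40)) = √(477 - 7*(-22)²) = √(477 - 7*484) = √(477 - 3388) = √(-2911) = I*√2911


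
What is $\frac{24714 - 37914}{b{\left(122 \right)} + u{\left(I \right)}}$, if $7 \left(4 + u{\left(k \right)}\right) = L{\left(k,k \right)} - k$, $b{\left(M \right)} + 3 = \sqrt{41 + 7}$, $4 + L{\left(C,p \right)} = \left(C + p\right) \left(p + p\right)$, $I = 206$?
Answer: $- \frac{474558000}{870459481} + \frac{78400 \sqrt{3}}{870459481} \approx -0.54502$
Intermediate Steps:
$L{\left(C,p \right)} = -4 + 2 p \left(C + p\right)$ ($L{\left(C,p \right)} = -4 + \left(C + p\right) \left(p + p\right) = -4 + \left(C + p\right) 2 p = -4 + 2 p \left(C + p\right)$)
$b{\left(M \right)} = -3 + 4 \sqrt{3}$ ($b{\left(M \right)} = -3 + \sqrt{41 + 7} = -3 + \sqrt{48} = -3 + 4 \sqrt{3}$)
$u{\left(k \right)} = - \frac{32}{7} - \frac{k}{7} + \frac{4 k^{2}}{7}$ ($u{\left(k \right)} = -4 + \frac{\left(-4 + 2 k^{2} + 2 k k\right) - k}{7} = -4 + \frac{\left(-4 + 2 k^{2} + 2 k^{2}\right) - k}{7} = -4 + \frac{\left(-4 + 4 k^{2}\right) - k}{7} = -4 + \frac{-4 - k + 4 k^{2}}{7} = -4 - \left(\frac{4}{7} - \frac{4 k^{2}}{7} + \frac{k}{7}\right) = - \frac{32}{7} - \frac{k}{7} + \frac{4 k^{2}}{7}$)
$\frac{24714 - 37914}{b{\left(122 \right)} + u{\left(I \right)}} = \frac{24714 - 37914}{\left(-3 + 4 \sqrt{3}\right) - \left(34 - \frac{169744}{7}\right)} = - \frac{13200}{\left(-3 + 4 \sqrt{3}\right) - - \frac{169506}{7}} = - \frac{13200}{\left(-3 + 4 \sqrt{3}\right) + \frac{169506}{7}} = - \frac{13200}{\frac{169485}{7} + 4 \sqrt{3}}$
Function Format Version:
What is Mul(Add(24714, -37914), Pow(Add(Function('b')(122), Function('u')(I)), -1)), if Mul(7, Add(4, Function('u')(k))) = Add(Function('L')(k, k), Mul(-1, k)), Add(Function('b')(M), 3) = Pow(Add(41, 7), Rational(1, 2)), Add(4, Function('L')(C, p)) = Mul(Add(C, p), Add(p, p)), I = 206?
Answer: Add(Rational(-474558000, 870459481), Mul(Rational(78400, 870459481), Pow(3, Rational(1, 2)))) ≈ -0.54502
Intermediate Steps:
Function('L')(C, p) = Add(-4, Mul(2, p, Add(C, p))) (Function('L')(C, p) = Add(-4, Mul(Add(C, p), Add(p, p))) = Add(-4, Mul(Add(C, p), Mul(2, p))) = Add(-4, Mul(2, p, Add(C, p))))
Function('b')(M) = Add(-3, Mul(4, Pow(3, Rational(1, 2)))) (Function('b')(M) = Add(-3, Pow(Add(41, 7), Rational(1, 2))) = Add(-3, Pow(48, Rational(1, 2))) = Add(-3, Mul(4, Pow(3, Rational(1, 2)))))
Function('u')(k) = Add(Rational(-32, 7), Mul(Rational(-1, 7), k), Mul(Rational(4, 7), Pow(k, 2))) (Function('u')(k) = Add(-4, Mul(Rational(1, 7), Add(Add(-4, Mul(2, Pow(k, 2)), Mul(2, k, k)), Mul(-1, k)))) = Add(-4, Mul(Rational(1, 7), Add(Add(-4, Mul(2, Pow(k, 2)), Mul(2, Pow(k, 2))), Mul(-1, k)))) = Add(-4, Mul(Rational(1, 7), Add(Add(-4, Mul(4, Pow(k, 2))), Mul(-1, k)))) = Add(-4, Mul(Rational(1, 7), Add(-4, Mul(-1, k), Mul(4, Pow(k, 2))))) = Add(-4, Add(Rational(-4, 7), Mul(Rational(-1, 7), k), Mul(Rational(4, 7), Pow(k, 2)))) = Add(Rational(-32, 7), Mul(Rational(-1, 7), k), Mul(Rational(4, 7), Pow(k, 2))))
Mul(Add(24714, -37914), Pow(Add(Function('b')(122), Function('u')(I)), -1)) = Mul(Add(24714, -37914), Pow(Add(Add(-3, Mul(4, Pow(3, Rational(1, 2)))), Add(Rational(-32, 7), Mul(Rational(-1, 7), 206), Mul(Rational(4, 7), Pow(206, 2)))), -1)) = Mul(-13200, Pow(Add(Add(-3, Mul(4, Pow(3, Rational(1, 2)))), Add(Rational(-32, 7), Rational(-206, 7), Mul(Rational(4, 7), 42436))), -1)) = Mul(-13200, Pow(Add(Add(-3, Mul(4, Pow(3, Rational(1, 2)))), Add(Rational(-32, 7), Rational(-206, 7), Rational(169744, 7))), -1)) = Mul(-13200, Pow(Add(Add(-3, Mul(4, Pow(3, Rational(1, 2)))), Rational(169506, 7)), -1)) = Mul(-13200, Pow(Add(Rational(169485, 7), Mul(4, Pow(3, Rational(1, 2)))), -1))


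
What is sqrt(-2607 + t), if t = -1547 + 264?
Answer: I*sqrt(3890) ≈ 62.37*I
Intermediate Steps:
t = -1283
sqrt(-2607 + t) = sqrt(-2607 - 1283) = sqrt(-3890) = I*sqrt(3890)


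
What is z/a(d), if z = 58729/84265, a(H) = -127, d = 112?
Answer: -3091/563245 ≈ -0.0054878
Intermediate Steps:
z = 3091/4435 (z = 58729*(1/84265) = 3091/4435 ≈ 0.69696)
z/a(d) = (3091/4435)/(-127) = (3091/4435)*(-1/127) = -3091/563245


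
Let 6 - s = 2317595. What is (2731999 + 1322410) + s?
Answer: 1736820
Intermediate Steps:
s = -2317589 (s = 6 - 1*2317595 = 6 - 2317595 = -2317589)
(2731999 + 1322410) + s = (2731999 + 1322410) - 2317589 = 4054409 - 2317589 = 1736820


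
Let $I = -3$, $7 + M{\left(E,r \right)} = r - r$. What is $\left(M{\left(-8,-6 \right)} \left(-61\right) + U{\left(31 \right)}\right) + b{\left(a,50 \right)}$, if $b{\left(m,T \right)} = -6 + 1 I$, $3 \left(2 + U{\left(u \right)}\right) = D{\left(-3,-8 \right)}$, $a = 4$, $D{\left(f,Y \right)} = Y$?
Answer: $\frac{1240}{3} \approx 413.33$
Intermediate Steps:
$M{\left(E,r \right)} = -7$ ($M{\left(E,r \right)} = -7 + \left(r - r\right) = -7 + 0 = -7$)
$U{\left(u \right)} = - \frac{14}{3}$ ($U{\left(u \right)} = -2 + \frac{1}{3} \left(-8\right) = -2 - \frac{8}{3} = - \frac{14}{3}$)
$b{\left(m,T \right)} = -9$ ($b{\left(m,T \right)} = -6 + 1 \left(-3\right) = -6 - 3 = -9$)
$\left(M{\left(-8,-6 \right)} \left(-61\right) + U{\left(31 \right)}\right) + b{\left(a,50 \right)} = \left(\left(-7\right) \left(-61\right) - \frac{14}{3}\right) - 9 = \left(427 - \frac{14}{3}\right) - 9 = \frac{1267}{3} - 9 = \frac{1240}{3}$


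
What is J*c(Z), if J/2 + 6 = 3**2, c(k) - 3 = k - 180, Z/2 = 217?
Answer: 1542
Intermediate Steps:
Z = 434 (Z = 2*217 = 434)
c(k) = -177 + k (c(k) = 3 + (k - 180) = 3 + (-180 + k) = -177 + k)
J = 6 (J = -12 + 2*3**2 = -12 + 2*9 = -12 + 18 = 6)
J*c(Z) = 6*(-177 + 434) = 6*257 = 1542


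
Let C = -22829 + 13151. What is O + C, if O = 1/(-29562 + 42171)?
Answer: -122029901/12609 ≈ -9678.0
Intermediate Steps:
C = -9678
O = 1/12609 ≈ 7.9308e-5
O + C = 1/12609 - 9678 = -122029901/12609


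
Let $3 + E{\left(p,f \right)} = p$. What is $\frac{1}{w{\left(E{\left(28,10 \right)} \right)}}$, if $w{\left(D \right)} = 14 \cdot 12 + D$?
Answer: $\frac{1}{193} \approx 0.0051813$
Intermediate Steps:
$E{\left(p,f \right)} = -3 + p$
$w{\left(D \right)} = 168 + D$
$\frac{1}{w{\left(E{\left(28,10 \right)} \right)}} = \frac{1}{168 + \left(-3 + 28\right)} = \frac{1}{168 + 25} = \frac{1}{193}$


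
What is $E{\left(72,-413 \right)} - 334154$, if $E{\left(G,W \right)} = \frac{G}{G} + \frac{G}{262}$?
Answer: $- \frac{43774007}{131} \approx -3.3415 \cdot 10^{5}$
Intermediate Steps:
$E{\left(G,W \right)} = 1 + \frac{G}{262}$ ($E{\left(G,W \right)} = 1 + G \frac{1}{262} = 1 + \frac{G}{262}$)
$E{\left(72,-413 \right)} - 334154 = \left(1 + \frac{1}{262} \cdot 72\right) - 334154 = \left(1 + \frac{36}{131}\right) - 334154 = \frac{167}{131} - 334154 = - \frac{43774007}{131}$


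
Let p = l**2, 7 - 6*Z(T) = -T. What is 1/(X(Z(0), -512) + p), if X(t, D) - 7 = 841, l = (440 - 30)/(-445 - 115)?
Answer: 3136/2661009 ≈ 0.0011785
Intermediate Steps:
Z(T) = 7/6 + T/6 (Z(T) = 7/6 - (-1)*T/6 = 7/6 + T/6)
l = -41/56 (l = 410/(-560) = 410*(-1/560) = -41/56 ≈ -0.73214)
X(t, D) = 848 (X(t, D) = 7 + 841 = 848)
p = 1681/3136 (p = (-41/56)**2 = 1681/3136 ≈ 0.53603)
1/(X(Z(0), -512) + p) = 1/(848 + 1681/3136) = 1/(2661009/3136) = 3136/2661009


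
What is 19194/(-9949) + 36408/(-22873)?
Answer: -801247554/227563477 ≈ -3.5210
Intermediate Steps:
19194/(-9949) + 36408/(-22873) = 19194*(-1/9949) + 36408*(-1/22873) = -19194/9949 - 36408/22873 = -801247554/227563477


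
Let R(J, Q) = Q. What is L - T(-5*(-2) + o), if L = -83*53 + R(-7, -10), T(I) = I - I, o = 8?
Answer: -4409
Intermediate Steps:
T(I) = 0
L = -4409 (L = -83*53 - 10 = -4399 - 10 = -4409)
L - T(-5*(-2) + o) = -4409 - 1*0 = -4409 + 0 = -4409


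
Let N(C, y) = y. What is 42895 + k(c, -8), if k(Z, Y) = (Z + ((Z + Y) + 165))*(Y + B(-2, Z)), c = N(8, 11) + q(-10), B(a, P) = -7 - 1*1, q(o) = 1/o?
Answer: 200171/5 ≈ 40034.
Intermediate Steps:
B(a, P) = -8 (B(a, P) = -7 - 1 = -8)
c = 109/10 (c = 11 + 1/(-10) = 11 - ⅒ = 109/10 ≈ 10.900)
k(Z, Y) = (-8 + Y)*(165 + Y + 2*Z) (k(Z, Y) = (Z + ((Z + Y) + 165))*(Y - 8) = (Z + ((Y + Z) + 165))*(-8 + Y) = (Z + (165 + Y + Z))*(-8 + Y) = (165 + Y + 2*Z)*(-8 + Y) = (-8 + Y)*(165 + Y + 2*Z))
42895 + k(c, -8) = 42895 + (-1320 + (-8)² - 16*109/10 + 157*(-8) + 2*(-8)*(109/10)) = 42895 + (-1320 + 64 - 872/5 - 1256 - 872/5) = 42895 - 14304/5 = 200171/5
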